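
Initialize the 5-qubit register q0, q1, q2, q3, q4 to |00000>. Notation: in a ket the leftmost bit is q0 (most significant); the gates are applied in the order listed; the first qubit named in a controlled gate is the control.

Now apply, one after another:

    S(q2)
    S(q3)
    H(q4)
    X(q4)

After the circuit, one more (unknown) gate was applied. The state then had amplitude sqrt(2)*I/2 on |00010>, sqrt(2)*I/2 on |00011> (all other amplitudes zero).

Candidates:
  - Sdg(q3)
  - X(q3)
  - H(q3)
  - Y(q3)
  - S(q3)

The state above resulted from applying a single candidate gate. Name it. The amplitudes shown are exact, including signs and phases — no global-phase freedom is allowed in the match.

The unique candidate consistent with the amplitudes is Y(q3).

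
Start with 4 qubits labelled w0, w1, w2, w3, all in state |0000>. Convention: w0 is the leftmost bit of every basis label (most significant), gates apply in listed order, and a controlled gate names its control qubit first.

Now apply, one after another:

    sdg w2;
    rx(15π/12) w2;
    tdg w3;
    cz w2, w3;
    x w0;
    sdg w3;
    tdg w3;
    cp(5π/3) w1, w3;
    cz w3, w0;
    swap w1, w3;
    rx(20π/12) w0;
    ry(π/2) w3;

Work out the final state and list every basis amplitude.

After the circuit, the state carries amplitude I*sqrt(4 - 2*sqrt(2))/8 on |0000>, I*sqrt(4 - 2*sqrt(2))/8 on |0001>, -sqrt(2*sqrt(2) + 4)/8 on |0010>, -sqrt(2*sqrt(2) + 4)/8 on |0011>, 0 on |0100>, 0 on |0101>, 0 on |0110>, 0 on |0111>, sqrt(12 - 6*sqrt(2))/8 on |1000>, sqrt(12 - 6*sqrt(2))/8 on |1001>, I*sqrt(6*sqrt(2) + 12)/8 on |1010>, I*sqrt(6*sqrt(2) + 12)/8 on |1011>, 0 on |1100>, 0 on |1101>, 0 on |1110>, 0 on |1111>.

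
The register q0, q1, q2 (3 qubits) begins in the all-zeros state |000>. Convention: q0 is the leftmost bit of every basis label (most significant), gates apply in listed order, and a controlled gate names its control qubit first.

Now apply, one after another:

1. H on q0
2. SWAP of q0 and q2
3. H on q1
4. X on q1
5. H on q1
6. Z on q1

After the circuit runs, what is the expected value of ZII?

The observable ZII averages to 1.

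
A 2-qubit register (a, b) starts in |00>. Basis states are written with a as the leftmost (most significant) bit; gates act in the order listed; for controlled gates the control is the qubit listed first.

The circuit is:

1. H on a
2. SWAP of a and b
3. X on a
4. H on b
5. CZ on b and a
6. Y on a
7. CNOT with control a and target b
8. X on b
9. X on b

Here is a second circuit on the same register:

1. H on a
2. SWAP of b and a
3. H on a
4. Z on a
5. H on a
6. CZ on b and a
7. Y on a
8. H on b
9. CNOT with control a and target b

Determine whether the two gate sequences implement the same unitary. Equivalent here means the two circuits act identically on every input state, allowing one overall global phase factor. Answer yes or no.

No, they are not equivalent — no single phase factor reconciles the two unitaries.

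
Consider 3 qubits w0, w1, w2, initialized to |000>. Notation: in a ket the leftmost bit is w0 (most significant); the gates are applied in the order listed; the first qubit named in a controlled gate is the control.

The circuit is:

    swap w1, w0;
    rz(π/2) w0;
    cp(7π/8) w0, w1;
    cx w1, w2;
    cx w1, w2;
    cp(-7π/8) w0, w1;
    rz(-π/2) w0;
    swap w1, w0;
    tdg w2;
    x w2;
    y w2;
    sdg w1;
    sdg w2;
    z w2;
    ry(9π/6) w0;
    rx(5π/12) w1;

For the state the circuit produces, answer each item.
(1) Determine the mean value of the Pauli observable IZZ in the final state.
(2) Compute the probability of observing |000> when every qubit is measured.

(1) In the final state, IZZ has expectation -sqrt(2)/4 + sqrt(6)/4.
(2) Outcome |000> occurs with probability -sqrt(2)/16 + sqrt(6)/16 + 1/4.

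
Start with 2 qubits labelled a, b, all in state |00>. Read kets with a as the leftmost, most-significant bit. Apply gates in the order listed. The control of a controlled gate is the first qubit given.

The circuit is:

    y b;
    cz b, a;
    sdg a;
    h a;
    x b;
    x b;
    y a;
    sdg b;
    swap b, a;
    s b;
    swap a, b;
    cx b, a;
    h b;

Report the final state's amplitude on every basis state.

The resulting statevector has amplitude -1/2 on |00>, 1/2 on |01>, -I/2 on |10>, I/2 on |11>.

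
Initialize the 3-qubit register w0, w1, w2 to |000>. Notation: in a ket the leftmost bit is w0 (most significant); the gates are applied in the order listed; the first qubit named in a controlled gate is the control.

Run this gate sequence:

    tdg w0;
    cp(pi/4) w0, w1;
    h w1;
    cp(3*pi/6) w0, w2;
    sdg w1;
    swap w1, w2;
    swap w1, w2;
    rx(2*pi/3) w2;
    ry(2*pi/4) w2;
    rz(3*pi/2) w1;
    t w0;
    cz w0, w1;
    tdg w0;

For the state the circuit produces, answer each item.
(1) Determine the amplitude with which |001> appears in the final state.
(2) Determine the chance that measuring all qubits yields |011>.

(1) |001> carries amplitude (-1 + sqrt(3)*I)*exp(I*pi/4)/4 in the final state. Key observation: steps 6-7 multiply out to the identity, so the circuit reduces to the remaining gates.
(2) The probability of measuring |011> is 1/4.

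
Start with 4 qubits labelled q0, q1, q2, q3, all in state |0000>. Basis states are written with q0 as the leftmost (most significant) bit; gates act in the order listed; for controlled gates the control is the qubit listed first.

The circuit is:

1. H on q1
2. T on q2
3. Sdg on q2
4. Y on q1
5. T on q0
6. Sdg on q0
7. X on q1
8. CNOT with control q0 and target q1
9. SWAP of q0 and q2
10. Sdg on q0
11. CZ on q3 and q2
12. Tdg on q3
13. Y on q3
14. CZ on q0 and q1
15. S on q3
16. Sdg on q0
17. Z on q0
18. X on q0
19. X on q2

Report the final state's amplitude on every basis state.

The final amplitudes are -sqrt(2)*I/2 on |1011>, sqrt(2)*I/2 on |1111>, and 0 on every other basis state.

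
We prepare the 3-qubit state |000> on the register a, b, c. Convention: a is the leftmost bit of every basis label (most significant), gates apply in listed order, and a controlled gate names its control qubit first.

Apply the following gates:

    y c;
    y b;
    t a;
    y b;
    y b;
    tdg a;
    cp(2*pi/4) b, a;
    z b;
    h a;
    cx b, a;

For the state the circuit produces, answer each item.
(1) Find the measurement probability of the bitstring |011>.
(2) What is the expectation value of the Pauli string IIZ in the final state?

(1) Outcome |011> occurs with probability 1/2. Key observation: steps 3-6 multiply out to the identity, so the circuit reduces to the remaining gates.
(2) The observable IIZ averages to -1.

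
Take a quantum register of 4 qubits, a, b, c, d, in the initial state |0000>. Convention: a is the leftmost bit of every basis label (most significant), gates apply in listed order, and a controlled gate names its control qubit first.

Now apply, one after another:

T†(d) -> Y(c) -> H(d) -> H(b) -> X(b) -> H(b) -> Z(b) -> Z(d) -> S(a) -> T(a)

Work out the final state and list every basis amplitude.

The final amplitudes are sqrt(2)*I/2 on |0010>, -sqrt(2)*I/2 on |0011>, and 0 on every other basis state. Key observation: the block from step 4 through step 7 cancels to the identity and can be dropped.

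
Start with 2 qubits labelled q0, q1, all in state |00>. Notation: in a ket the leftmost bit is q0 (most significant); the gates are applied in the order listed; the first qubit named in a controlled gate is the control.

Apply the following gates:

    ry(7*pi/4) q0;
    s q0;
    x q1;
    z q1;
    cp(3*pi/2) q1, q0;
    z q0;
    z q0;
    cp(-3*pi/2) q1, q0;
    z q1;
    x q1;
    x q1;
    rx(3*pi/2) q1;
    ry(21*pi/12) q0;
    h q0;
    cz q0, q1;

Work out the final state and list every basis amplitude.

The resulting statevector has amplitude -1/4 - I/4 on |00>, -1/4 + I/4 on |01>, (1 - I)*(sqrt(2) - I)/4 on |10>, (1 - I)*(1 + sqrt(2)*I)/4 on |11>. Key observation: gates 3-10 undo each other exactly, leaving only the rest of the circuit to track.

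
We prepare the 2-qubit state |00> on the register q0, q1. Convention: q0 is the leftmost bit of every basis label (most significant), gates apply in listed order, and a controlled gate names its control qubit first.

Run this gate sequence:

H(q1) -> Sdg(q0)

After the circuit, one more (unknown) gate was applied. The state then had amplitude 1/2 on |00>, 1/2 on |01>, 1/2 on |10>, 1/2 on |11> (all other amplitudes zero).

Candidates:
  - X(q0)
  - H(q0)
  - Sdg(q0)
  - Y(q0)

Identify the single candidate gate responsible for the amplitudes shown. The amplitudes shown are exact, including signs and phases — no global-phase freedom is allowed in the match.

The unique candidate consistent with the amplitudes is H(q0).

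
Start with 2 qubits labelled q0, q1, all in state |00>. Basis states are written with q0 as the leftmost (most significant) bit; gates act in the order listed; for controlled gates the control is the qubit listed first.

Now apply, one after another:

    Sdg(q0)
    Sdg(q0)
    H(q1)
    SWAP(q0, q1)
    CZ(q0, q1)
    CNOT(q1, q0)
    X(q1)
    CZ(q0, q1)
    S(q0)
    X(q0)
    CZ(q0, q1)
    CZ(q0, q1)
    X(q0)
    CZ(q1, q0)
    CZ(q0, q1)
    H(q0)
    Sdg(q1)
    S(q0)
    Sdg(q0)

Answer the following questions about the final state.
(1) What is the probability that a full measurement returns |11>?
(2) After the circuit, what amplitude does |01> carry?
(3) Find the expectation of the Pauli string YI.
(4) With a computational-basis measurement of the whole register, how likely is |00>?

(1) Outcome |11> occurs with probability 1/2.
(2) |01> carries amplitude -1/2 - I/2 in the final state.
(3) In the final state, YI has expectation 1.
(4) A full measurement returns |00> with probability 0.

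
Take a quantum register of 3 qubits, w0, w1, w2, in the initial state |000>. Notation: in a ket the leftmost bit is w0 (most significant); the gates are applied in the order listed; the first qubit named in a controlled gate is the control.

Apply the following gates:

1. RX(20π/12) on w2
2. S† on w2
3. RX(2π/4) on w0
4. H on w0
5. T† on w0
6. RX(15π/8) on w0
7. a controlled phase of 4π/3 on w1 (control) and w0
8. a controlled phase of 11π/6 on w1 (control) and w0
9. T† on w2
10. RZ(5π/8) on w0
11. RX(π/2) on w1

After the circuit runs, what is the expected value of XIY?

The observable XIY averages to -sqrt(3)*exp(5*I*pi/8)*cos(pi/16)**2/8 + sqrt(3)*I*exp(-5*I*pi/8)*cos(pi/16)**2/8 + sqrt(3)*I*exp(7*I*pi/8)*sin(pi/16)*cos(pi/16)/8 + sqrt(3)*exp(-3*I*pi/8)*sin(pi/16)*cos(pi/16)/8 - sqrt(3)*I*exp(-3*I*pi/8)*sin(pi/16)*cos(pi/16)/8 - sqrt(3)*exp(7*I*pi/8)*sin(pi/16)*cos(pi/16)/8 - sqrt(3)*exp(5*I*pi/8)*sin(pi/16)**2/8 + sqrt(3)*I*exp(5*I*pi/8)*sin(pi/16)**2/8 - sqrt(3)*I*exp(-5*I*pi/8)*sin(pi/16)**2/8 - sqrt(3)*exp(-5*I*pi/8)*sin(pi/16)**2/8 + sqrt(3)*I*exp(3*I*pi/8)*sin(pi/16)*cos(pi/16)/8 - sqrt(3)*exp(-7*I*pi/8)*sin(pi/16)*cos(pi/16)/8 - sqrt(3)*I*exp(-7*I*pi/8)*sin(pi/16)*cos(pi/16)/8 + sqrt(3)*exp(3*I*pi/8)*sin(pi/16)*cos(pi/16)/8 - sqrt(3)*I*exp(5*I*pi/8)*cos(pi/16)**2/8 - sqrt(3)*exp(-5*I*pi/8)*cos(pi/16)**2/8.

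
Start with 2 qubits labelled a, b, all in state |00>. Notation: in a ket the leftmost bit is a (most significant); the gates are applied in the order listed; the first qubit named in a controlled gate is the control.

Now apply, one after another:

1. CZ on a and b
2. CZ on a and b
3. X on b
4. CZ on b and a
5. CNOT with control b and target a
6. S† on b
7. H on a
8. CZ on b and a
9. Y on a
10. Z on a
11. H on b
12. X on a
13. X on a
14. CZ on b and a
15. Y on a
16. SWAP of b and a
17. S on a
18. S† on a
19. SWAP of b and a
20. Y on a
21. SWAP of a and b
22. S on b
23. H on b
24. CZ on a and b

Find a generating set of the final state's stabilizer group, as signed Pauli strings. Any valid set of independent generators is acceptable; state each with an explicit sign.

One valid set of independent stabilizer generators is +YI, -IY (any independent generating set of the same group is equally correct). Key observation: steps 15-20 multiply out to the identity, so the circuit reduces to the remaining gates.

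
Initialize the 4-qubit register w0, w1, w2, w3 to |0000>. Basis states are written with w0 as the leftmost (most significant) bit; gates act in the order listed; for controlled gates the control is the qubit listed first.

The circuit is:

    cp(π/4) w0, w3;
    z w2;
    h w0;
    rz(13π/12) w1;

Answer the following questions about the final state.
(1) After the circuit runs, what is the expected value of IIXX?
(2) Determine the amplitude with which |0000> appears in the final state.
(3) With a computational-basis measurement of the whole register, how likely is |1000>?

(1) The observable IIXX averages to 0.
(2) |0000> carries amplitude -sqrt(2)*exp(11*I*pi/24)/2 in the final state.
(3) The probability of measuring |1000> is 1/2.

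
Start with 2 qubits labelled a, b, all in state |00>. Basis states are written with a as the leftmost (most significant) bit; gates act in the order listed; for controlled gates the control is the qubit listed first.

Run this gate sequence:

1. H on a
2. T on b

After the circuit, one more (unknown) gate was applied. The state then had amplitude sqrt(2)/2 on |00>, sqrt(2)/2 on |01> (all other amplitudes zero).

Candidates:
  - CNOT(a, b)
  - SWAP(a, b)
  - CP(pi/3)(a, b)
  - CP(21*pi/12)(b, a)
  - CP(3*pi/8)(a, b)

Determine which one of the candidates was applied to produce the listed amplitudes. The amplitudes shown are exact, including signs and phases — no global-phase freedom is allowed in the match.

The applied gate was SWAP(a, b).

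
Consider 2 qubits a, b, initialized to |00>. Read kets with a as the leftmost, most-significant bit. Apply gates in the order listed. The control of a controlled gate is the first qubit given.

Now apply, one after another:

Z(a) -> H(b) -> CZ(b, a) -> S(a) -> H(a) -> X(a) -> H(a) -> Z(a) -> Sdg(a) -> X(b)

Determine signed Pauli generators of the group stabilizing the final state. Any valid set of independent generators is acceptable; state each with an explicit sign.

The final state is stabilized by the group generated by +IX, +ZI; other independent generating sets are equally valid. Key observation: gates 5-8 undo each other exactly, leaving only the rest of the circuit to track.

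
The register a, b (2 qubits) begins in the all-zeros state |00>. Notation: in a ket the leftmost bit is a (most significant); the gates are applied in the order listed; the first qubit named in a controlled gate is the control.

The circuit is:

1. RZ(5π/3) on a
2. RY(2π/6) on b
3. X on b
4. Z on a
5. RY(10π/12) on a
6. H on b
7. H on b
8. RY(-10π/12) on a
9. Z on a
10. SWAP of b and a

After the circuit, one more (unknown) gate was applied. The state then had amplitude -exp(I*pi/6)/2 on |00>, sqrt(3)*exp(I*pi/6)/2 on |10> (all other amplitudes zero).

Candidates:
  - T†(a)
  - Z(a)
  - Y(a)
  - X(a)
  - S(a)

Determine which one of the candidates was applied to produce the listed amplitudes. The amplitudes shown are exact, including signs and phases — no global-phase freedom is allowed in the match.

The unique candidate consistent with the amplitudes is Z(a). Key observation: the block from step 4 through step 9 cancels to the identity and can be dropped.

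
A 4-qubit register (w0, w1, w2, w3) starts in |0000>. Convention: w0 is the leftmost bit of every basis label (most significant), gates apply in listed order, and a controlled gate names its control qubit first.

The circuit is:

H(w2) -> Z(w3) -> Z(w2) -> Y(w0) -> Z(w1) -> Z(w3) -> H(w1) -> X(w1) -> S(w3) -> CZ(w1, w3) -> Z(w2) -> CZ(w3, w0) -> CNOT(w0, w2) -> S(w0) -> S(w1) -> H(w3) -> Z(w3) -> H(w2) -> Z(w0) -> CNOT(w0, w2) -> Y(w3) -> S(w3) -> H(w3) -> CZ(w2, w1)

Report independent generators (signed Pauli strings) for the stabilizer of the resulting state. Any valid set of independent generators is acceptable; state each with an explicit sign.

The final state is stabilized by the group generated by -IYII, -IIIY, -ZIII, -IIZI; other independent generating sets are equally valid.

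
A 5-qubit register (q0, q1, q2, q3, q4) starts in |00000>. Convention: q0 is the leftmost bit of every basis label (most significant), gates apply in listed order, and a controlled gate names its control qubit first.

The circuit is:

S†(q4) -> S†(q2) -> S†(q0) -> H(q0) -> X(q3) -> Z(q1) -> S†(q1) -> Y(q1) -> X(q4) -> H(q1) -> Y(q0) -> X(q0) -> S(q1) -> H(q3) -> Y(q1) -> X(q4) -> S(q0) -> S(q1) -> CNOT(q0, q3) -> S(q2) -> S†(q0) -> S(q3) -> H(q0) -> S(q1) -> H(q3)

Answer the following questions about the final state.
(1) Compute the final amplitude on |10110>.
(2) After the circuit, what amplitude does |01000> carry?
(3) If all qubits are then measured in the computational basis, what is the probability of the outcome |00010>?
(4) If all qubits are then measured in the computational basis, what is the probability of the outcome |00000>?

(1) The amplitude on |10110> is 0.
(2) The final state's coefficient on |01000> equals sqrt(2)*(1 + I)/4.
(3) A full measurement returns |00010> with probability 1/4.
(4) A full measurement returns |00000> with probability 1/4.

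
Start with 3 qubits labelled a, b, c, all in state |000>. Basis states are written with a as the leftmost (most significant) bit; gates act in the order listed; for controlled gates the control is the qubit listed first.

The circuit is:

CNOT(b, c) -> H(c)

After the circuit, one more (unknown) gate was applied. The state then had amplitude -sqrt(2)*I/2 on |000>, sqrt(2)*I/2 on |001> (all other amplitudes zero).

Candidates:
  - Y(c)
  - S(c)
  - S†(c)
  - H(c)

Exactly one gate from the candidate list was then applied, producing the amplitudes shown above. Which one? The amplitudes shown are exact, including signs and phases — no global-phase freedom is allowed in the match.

The unique candidate consistent with the amplitudes is Y(c).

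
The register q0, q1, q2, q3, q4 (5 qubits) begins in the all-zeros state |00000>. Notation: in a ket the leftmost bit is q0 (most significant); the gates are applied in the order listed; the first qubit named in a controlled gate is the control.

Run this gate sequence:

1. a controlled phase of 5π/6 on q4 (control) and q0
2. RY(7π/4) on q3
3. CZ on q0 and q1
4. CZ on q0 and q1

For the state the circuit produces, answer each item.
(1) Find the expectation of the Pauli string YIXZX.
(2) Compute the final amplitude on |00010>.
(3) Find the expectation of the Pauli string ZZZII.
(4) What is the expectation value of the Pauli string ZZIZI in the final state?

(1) The observable YIXZX averages to 0. Key observation: gates 3-4 undo each other exactly, leaving only the rest of the circuit to track.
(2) The amplitude on |00010> is sqrt(2 - sqrt(2))/2.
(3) In the final state, ZZZII has expectation 1.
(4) The observable ZZIZI averages to sqrt(2)/2.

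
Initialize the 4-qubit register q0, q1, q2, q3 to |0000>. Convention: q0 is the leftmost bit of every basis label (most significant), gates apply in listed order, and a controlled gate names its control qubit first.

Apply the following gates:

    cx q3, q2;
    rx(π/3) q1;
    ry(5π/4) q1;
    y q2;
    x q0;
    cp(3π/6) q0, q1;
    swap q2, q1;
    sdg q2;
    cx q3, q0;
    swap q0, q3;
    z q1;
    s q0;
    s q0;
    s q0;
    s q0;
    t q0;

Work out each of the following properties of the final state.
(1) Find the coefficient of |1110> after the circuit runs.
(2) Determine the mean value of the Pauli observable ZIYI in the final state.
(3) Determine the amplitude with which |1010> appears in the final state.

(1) The amplitude on |1110> is 0. Key observation: the block from step 12 through step 15 cancels to the identity and can be dropped.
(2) In the final state, ZIYI has expectation -sqrt(3)/2.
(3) The final state's coefficient on |1010> equals 0.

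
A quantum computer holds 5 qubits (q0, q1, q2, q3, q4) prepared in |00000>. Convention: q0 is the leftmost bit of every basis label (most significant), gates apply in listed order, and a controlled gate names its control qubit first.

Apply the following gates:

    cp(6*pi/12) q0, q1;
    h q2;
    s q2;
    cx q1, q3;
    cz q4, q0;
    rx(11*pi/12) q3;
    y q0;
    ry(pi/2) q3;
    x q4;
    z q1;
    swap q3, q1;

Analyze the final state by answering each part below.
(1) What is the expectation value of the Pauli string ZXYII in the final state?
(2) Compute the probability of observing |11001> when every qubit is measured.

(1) The observable ZXYII averages to sqrt(2)/4 + sqrt(6)/4.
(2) A full measurement returns |11001> with probability 1/4.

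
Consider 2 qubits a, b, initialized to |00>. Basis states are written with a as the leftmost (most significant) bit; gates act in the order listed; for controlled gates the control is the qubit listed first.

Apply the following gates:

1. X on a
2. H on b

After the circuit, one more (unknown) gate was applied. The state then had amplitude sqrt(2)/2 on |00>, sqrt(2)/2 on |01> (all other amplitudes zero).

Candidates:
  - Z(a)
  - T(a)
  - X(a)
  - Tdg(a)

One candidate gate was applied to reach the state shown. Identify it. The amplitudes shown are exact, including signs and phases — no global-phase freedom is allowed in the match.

It was X(a) that produced the state shown.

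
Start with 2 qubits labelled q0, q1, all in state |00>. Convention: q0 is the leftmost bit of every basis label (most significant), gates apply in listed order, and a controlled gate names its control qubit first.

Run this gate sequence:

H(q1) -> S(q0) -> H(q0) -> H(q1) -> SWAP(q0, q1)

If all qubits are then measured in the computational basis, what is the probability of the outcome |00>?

A full measurement returns |00> with probability 1/2.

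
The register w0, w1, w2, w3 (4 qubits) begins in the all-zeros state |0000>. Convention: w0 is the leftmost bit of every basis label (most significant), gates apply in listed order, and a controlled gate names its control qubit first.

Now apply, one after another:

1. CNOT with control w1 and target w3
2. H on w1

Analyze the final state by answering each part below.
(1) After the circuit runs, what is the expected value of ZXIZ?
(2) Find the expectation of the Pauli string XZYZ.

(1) In the final state, ZXIZ has expectation 1.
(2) The expectation value of XZYZ is 0.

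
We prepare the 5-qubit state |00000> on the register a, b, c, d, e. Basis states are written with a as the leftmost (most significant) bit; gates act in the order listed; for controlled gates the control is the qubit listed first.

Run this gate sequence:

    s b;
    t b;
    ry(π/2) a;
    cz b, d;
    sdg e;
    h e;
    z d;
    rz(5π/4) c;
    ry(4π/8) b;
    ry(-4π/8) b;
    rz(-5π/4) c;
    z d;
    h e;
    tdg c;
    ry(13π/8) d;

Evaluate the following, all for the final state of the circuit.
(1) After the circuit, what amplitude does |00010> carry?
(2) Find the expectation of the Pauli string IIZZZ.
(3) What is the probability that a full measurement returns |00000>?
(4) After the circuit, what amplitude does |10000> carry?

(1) The amplitude on |00010> is sqrt(2)*sin(3*pi/16)/2.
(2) The observable IIZZZ averages to sqrt(2 - sqrt(2))/2.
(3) A full measurement returns |00000> with probability sqrt(2 - sqrt(2))/8 + 1/4.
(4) |10000> carries amplitude -sqrt(2)*cos(3*pi/16)/2 in the final state.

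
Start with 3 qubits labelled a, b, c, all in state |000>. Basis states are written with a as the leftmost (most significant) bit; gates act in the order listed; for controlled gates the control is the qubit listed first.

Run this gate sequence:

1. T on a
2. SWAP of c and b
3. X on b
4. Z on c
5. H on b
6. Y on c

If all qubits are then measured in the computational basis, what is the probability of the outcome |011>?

The probability of measuring |011> is 1/2.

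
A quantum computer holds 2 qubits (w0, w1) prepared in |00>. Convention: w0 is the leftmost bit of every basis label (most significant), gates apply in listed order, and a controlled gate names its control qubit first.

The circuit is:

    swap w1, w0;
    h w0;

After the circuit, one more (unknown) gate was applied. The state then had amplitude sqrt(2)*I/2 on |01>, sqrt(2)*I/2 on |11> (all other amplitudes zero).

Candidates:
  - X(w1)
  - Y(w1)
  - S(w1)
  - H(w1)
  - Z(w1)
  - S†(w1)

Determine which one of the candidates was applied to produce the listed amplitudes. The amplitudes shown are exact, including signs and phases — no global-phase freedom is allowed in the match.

It was Y(w1) that produced the state shown.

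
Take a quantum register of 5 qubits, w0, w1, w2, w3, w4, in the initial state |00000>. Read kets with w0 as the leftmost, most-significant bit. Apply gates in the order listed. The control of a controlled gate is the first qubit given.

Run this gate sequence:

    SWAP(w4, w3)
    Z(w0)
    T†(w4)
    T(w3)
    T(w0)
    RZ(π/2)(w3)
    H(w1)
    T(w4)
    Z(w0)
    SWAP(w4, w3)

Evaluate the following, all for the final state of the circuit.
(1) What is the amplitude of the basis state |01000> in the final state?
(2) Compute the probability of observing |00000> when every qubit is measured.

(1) The final state's coefficient on |01000> equals -sqrt(2)*exp(3*I*pi/4)/2.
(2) Outcome |00000> occurs with probability 1/2.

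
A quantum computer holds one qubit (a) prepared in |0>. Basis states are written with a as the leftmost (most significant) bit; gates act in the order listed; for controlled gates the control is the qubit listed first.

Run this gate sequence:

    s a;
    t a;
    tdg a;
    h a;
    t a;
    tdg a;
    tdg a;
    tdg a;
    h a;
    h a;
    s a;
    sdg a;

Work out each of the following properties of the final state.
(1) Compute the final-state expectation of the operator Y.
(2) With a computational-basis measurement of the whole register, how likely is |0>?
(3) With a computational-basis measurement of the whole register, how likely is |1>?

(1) In the final state, Y has expectation -1.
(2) The probability of measuring |0> is 1/2.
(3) Outcome |1> occurs with probability 1/2.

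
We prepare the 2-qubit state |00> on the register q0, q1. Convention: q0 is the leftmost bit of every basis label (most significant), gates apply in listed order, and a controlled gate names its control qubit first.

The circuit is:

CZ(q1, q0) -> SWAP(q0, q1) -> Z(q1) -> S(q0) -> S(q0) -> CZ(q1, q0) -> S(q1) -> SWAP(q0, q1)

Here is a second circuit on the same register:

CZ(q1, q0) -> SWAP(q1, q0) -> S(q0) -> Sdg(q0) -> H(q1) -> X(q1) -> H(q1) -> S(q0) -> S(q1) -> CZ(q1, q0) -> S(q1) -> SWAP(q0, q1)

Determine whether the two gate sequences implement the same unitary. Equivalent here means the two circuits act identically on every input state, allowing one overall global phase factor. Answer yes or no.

No: there is an input state on which the two circuits produce genuinely different outputs (not merely differing by a phase).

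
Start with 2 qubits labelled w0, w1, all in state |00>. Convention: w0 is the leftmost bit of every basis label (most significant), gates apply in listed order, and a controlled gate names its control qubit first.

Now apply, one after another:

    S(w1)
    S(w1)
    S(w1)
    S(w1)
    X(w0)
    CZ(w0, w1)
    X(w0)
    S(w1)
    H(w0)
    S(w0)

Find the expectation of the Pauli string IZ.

In the final state, IZ has expectation 1. Key observation: the block from step 1 through step 4 cancels to the identity and can be dropped.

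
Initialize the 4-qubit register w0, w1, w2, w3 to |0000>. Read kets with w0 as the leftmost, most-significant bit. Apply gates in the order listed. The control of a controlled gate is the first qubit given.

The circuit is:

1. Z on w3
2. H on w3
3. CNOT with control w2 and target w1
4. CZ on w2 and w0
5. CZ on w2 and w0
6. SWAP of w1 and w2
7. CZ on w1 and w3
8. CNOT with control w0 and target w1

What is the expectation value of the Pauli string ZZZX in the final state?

The observable ZZZX averages to 1. Key observation: the block from step 4 through step 5 cancels to the identity and can be dropped.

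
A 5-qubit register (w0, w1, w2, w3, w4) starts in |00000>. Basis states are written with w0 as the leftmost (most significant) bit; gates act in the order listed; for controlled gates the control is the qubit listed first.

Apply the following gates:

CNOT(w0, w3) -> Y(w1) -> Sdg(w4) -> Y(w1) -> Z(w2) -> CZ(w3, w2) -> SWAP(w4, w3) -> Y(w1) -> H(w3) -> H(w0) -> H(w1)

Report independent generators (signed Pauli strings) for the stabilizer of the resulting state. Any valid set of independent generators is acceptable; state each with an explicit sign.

The stabilizer group can be generated by +XIIII, -IXIII, +IIIXI, +IIZII, +IIIIZ, among other valid generating sets.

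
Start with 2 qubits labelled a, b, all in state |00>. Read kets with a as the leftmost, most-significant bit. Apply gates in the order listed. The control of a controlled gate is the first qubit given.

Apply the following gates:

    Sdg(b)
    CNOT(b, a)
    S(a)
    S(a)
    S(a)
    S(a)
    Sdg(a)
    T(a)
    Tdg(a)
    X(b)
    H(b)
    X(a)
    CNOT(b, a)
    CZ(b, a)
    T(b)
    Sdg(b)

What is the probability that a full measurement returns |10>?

A full measurement returns |10> with probability 1/2. Key observation: gates 3-6 undo each other exactly, leaving only the rest of the circuit to track.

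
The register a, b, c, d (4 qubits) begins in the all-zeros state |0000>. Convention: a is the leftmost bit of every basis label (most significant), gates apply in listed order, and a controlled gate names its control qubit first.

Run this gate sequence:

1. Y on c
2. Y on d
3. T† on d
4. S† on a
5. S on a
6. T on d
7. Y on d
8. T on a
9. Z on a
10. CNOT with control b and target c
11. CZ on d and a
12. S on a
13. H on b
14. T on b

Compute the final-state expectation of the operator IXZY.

In the final state, IXZY has expectation 0.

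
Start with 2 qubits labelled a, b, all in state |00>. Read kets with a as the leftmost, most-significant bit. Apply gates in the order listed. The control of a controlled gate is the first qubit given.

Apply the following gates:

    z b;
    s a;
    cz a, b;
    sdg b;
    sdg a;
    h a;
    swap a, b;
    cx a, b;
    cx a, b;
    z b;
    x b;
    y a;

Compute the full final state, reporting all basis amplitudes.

After the circuit, the state carries amplitude 0 on |00>, 0 on |01>, -sqrt(2)*I/2 on |10>, sqrt(2)*I/2 on |11>.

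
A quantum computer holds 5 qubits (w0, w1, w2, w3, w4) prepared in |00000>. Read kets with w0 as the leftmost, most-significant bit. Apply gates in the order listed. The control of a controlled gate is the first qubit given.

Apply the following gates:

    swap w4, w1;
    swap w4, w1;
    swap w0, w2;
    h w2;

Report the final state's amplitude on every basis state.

The final amplitudes are sqrt(2)/2 on |00000>, sqrt(2)/2 on |00100>, and 0 on every other basis state.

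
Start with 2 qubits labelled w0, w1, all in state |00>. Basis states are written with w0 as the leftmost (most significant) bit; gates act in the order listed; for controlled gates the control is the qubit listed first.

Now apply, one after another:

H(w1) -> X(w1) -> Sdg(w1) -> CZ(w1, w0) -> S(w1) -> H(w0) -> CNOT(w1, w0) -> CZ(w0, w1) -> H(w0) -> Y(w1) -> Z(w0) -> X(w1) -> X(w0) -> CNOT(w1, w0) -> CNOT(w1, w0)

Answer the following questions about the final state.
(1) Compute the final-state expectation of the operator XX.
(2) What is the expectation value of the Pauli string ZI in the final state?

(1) The expectation value of XX is 1.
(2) The observable ZI averages to 0.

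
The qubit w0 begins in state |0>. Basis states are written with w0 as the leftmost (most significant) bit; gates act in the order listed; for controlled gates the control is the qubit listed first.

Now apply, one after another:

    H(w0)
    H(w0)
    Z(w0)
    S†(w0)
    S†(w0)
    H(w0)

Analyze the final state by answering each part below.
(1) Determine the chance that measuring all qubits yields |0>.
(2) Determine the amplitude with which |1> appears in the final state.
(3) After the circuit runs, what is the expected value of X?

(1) The probability of measuring |0> is 1/2.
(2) The final state's coefficient on |1> equals sqrt(2)/2.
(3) The expectation value of X is 1.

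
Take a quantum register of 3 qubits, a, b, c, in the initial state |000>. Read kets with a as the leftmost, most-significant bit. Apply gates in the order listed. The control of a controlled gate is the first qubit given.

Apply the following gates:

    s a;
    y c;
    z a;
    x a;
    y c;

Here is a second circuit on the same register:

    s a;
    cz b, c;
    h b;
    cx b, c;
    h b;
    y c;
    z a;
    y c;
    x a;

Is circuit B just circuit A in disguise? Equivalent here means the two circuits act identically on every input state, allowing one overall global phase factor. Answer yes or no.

No, they are not equivalent — no single phase factor reconciles the two unitaries.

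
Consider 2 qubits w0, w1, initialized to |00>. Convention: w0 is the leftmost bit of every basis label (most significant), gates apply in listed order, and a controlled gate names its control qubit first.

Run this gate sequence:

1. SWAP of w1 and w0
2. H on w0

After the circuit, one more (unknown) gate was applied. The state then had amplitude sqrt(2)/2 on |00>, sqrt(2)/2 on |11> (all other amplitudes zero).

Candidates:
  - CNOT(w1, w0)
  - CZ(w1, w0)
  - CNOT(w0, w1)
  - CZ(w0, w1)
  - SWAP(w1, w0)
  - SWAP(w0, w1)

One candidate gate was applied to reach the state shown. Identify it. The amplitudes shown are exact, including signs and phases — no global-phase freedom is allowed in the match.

The unique candidate consistent with the amplitudes is CNOT(w0, w1).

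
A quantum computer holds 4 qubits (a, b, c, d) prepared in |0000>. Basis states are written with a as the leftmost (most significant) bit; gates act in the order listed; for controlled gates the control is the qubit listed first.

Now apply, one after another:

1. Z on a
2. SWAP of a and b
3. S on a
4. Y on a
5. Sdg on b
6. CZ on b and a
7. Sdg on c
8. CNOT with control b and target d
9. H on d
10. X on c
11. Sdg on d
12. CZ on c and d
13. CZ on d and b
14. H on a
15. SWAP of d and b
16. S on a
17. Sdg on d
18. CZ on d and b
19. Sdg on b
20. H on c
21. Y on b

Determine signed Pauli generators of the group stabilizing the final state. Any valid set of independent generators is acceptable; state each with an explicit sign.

The final state is stabilized by the group generated by -YIII, -IXII, -IIXI, +IIIZ; other independent generating sets are equally valid.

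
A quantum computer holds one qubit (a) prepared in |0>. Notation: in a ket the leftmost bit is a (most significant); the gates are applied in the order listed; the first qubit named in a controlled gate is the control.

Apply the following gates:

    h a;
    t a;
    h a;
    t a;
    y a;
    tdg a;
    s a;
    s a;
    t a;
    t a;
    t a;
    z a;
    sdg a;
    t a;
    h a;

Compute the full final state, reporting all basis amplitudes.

The final amplitudes are -sqrt(2)/2 on |0>, -sqrt(2)*exp(3*I*pi/4)/2 on |1>.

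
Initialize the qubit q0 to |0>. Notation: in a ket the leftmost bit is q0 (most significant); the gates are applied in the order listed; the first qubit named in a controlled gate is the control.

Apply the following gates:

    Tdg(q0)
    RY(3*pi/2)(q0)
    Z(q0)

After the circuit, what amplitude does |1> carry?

The final state's coefficient on |1> equals -sqrt(2)/2.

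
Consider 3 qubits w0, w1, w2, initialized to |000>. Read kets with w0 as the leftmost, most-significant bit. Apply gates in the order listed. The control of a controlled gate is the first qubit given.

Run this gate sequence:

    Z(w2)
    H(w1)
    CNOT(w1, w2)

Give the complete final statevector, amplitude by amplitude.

After the circuit, the state carries amplitude sqrt(2)/2 on |000>, sqrt(2)/2 on |011>, and 0 on every other basis state.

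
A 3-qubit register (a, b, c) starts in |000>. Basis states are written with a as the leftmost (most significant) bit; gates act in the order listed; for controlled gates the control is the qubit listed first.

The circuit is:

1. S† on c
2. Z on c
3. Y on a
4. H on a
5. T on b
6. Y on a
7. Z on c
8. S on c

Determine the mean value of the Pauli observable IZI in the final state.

The expectation value of IZI is 1.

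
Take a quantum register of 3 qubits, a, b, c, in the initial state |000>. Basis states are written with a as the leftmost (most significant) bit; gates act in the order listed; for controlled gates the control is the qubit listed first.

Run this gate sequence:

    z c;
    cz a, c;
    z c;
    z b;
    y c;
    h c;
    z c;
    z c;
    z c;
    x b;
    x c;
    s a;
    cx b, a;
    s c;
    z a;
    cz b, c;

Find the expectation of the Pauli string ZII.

In the final state, ZII has expectation -1.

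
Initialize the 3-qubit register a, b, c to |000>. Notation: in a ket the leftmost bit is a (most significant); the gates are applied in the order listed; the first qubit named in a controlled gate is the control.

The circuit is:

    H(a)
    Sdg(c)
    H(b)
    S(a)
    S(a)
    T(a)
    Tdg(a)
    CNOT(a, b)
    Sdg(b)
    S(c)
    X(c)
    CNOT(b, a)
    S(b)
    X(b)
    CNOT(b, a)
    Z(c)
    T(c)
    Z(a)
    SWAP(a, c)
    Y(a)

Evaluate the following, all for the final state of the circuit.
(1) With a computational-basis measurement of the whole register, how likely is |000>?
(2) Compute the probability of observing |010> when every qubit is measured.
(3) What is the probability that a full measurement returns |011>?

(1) A full measurement returns |000> with probability 1/4.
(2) A full measurement returns |010> with probability 1/4.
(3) The probability of measuring |011> is 1/4.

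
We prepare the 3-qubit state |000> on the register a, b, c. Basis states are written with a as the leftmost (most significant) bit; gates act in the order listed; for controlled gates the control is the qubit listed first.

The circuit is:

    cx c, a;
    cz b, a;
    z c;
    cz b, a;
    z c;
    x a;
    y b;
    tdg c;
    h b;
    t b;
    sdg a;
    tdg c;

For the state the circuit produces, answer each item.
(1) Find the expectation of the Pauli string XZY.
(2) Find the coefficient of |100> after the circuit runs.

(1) The expectation value of XZY is 0.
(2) |100> carries amplitude sqrt(2)/2 in the final state.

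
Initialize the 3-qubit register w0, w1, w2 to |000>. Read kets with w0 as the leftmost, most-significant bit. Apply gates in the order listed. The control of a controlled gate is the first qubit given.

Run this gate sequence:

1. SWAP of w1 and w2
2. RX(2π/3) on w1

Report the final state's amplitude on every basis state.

After the circuit, the state carries amplitude 1/2 on |000>, -sqrt(3)*I/2 on |010>, and 0 on every other basis state.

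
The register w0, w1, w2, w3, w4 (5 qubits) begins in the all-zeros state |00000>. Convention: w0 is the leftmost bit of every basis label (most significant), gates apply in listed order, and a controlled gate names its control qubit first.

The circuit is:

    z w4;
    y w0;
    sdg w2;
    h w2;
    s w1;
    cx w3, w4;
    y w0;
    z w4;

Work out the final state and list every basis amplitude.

After the circuit, the state carries amplitude sqrt(2)/2 on |00000>, sqrt(2)/2 on |00100>, and 0 on every other basis state.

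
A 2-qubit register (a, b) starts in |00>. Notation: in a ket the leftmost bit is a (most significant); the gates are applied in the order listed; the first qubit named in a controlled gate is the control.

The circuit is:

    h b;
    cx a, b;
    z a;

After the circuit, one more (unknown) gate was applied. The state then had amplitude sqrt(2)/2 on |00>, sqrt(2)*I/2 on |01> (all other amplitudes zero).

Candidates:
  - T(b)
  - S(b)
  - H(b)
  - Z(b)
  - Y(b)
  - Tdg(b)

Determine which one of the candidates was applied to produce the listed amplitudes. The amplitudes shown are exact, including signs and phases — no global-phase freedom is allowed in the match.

It was S(b) that produced the state shown.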